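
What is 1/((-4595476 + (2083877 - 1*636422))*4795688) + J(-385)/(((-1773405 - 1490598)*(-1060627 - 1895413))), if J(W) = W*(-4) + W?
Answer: 18153439190317/151732343073520296670581 ≈ 1.1964e-10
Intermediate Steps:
J(W) = -3*W (J(W) = -4*W + W = -3*W)
1/((-4595476 + (2083877 - 1*636422))*4795688) + J(-385)/(((-1773405 - 1490598)*(-1060627 - 1895413))) = 1/((-4595476 + (2083877 - 1*636422))*4795688) + (-3*(-385))/(((-1773405 - 1490598)*(-1060627 - 1895413))) = (1/4795688)/(-4595476 + (2083877 - 636422)) + 1155/((-3264003*(-2956040))) = (1/4795688)/(-4595476 + 1447455) + 1155/9648523428120 = (1/4795688)/(-3148021) + 1155*(1/9648523428120) = -1/3148021*1/4795688 + 77/643234895208 = -1/15096926533448 + 77/643234895208 = 18153439190317/151732343073520296670581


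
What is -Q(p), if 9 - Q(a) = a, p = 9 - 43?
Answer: -43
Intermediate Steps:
p = -34
Q(a) = 9 - a
-Q(p) = -(9 - 1*(-34)) = -(9 + 34) = -1*43 = -43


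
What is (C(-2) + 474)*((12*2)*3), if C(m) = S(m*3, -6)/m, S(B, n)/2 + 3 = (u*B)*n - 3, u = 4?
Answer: 24192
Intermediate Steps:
S(B, n) = -12 + 8*B*n (S(B, n) = -6 + 2*((4*B)*n - 3) = -6 + 2*(4*B*n - 3) = -6 + 2*(-3 + 4*B*n) = -6 + (-6 + 8*B*n) = -12 + 8*B*n)
C(m) = (-12 - 144*m)/m (C(m) = (-12 + 8*(m*3)*(-6))/m = (-12 + 8*(3*m)*(-6))/m = (-12 - 144*m)/m)
(C(-2) + 474)*((12*2)*3) = ((-144 - 12/(-2)) + 474)*((12*2)*3) = ((-144 - 12*(-½)) + 474)*(24*3) = ((-144 + 6) + 474)*72 = (-138 + 474)*72 = 336*72 = 24192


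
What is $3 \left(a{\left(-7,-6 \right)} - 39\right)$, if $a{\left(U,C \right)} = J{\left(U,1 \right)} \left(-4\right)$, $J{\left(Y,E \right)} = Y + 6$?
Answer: $-105$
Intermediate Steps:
$J{\left(Y,E \right)} = 6 + Y$
$a{\left(U,C \right)} = -24 - 4 U$ ($a{\left(U,C \right)} = \left(6 + U\right) \left(-4\right) = -24 - 4 U$)
$3 \left(a{\left(-7,-6 \right)} - 39\right) = 3 \left(\left(-24 - -28\right) - 39\right) = 3 \left(\left(-24 + 28\right) - 39\right) = 3 \left(4 - 39\right) = 3 \left(-35\right) = -105$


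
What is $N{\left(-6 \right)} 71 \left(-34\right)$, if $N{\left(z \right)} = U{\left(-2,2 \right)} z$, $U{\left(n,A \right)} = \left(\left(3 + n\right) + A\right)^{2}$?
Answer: $130356$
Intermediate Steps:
$U{\left(n,A \right)} = \left(3 + A + n\right)^{2}$
$N{\left(z \right)} = 9 z$ ($N{\left(z \right)} = \left(3 + 2 - 2\right)^{2} z = 3^{2} z = 9 z$)
$N{\left(-6 \right)} 71 \left(-34\right) = 9 \left(-6\right) 71 \left(-34\right) = \left(-54\right) 71 \left(-34\right) = \left(-3834\right) \left(-34\right) = 130356$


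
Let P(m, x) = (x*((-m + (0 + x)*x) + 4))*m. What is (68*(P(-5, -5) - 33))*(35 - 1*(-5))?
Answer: 2222240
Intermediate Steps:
P(m, x) = m*x*(4 + x² - m) (P(m, x) = (x*((-m + x*x) + 4))*m = (x*((-m + x²) + 4))*m = (x*((x² - m) + 4))*m = (x*(4 + x² - m))*m = m*x*(4 + x² - m))
(68*(P(-5, -5) - 33))*(35 - 1*(-5)) = (68*(-5*(-5)*(4 + (-5)² - 1*(-5)) - 33))*(35 - 1*(-5)) = (68*(-5*(-5)*(4 + 25 + 5) - 33))*(35 + 5) = (68*(-5*(-5)*34 - 33))*40 = (68*(850 - 33))*40 = (68*817)*40 = 55556*40 = 2222240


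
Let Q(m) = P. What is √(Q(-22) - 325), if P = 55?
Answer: 3*I*√30 ≈ 16.432*I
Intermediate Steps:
Q(m) = 55
√(Q(-22) - 325) = √(55 - 325) = √(-270) = 3*I*√30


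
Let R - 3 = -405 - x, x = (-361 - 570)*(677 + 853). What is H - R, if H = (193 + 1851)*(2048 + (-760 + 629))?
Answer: 2494320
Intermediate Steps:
x = -1424430 (x = -931*1530 = -1424430)
H = 3918348 (H = 2044*(2048 - 131) = 2044*1917 = 3918348)
R = 1424028 (R = 3 + (-405 - 1*(-1424430)) = 3 + (-405 + 1424430) = 3 + 1424025 = 1424028)
H - R = 3918348 - 1*1424028 = 3918348 - 1424028 = 2494320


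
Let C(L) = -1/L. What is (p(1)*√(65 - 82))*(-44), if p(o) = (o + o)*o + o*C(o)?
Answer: -44*I*√17 ≈ -181.42*I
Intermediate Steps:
p(o) = -1 + 2*o² (p(o) = (o + o)*o + o*(-1/o) = (2*o)*o - 1 = 2*o² - 1 = -1 + 2*o²)
(p(1)*√(65 - 82))*(-44) = ((-1 + 2*1²)*√(65 - 82))*(-44) = ((-1 + 2*1)*√(-17))*(-44) = ((-1 + 2)*(I*√17))*(-44) = (1*(I*√17))*(-44) = (I*√17)*(-44) = -44*I*√17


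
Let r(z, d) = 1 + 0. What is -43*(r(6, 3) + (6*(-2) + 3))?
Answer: 344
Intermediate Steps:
r(z, d) = 1
-43*(r(6, 3) + (6*(-2) + 3)) = -43*(1 + (6*(-2) + 3)) = -43*(1 + (-12 + 3)) = -43*(1 - 9) = -43*(-8) = 344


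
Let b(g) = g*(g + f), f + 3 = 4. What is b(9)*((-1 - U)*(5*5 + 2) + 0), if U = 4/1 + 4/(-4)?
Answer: -9720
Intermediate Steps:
f = 1 (f = -3 + 4 = 1)
U = 3 (U = 4*1 + 4*(-¼) = 4 - 1 = 3)
b(g) = g*(1 + g) (b(g) = g*(g + 1) = g*(1 + g))
b(9)*((-1 - U)*(5*5 + 2) + 0) = (9*(1 + 9))*((-1 - 1*3)*(5*5 + 2) + 0) = (9*10)*((-1 - 3)*(25 + 2) + 0) = 90*(-4*27 + 0) = 90*(-108 + 0) = 90*(-108) = -9720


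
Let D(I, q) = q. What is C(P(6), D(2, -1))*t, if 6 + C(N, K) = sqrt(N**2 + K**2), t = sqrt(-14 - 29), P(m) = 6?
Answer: I*sqrt(43)*(-6 + sqrt(37)) ≈ 0.54271*I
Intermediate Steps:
t = I*sqrt(43) (t = sqrt(-43) = I*sqrt(43) ≈ 6.5574*I)
C(N, K) = -6 + sqrt(K**2 + N**2) (C(N, K) = -6 + sqrt(N**2 + K**2) = -6 + sqrt(K**2 + N**2))
C(P(6), D(2, -1))*t = (-6 + sqrt((-1)**2 + 6**2))*(I*sqrt(43)) = (-6 + sqrt(1 + 36))*(I*sqrt(43)) = (-6 + sqrt(37))*(I*sqrt(43)) = I*sqrt(43)*(-6 + sqrt(37))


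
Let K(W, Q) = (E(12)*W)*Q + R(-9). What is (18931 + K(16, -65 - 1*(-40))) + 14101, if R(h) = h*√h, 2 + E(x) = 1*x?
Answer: 29032 - 27*I ≈ 29032.0 - 27.0*I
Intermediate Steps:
E(x) = -2 + x (E(x) = -2 + 1*x = -2 + x)
R(h) = h^(3/2)
K(W, Q) = -27*I + 10*Q*W (K(W, Q) = ((-2 + 12)*W)*Q + (-9)^(3/2) = (10*W)*Q - 27*I = 10*Q*W - 27*I = -27*I + 10*Q*W)
(18931 + K(16, -65 - 1*(-40))) + 14101 = (18931 + (-27*I + 10*(-65 - 1*(-40))*16)) + 14101 = (18931 + (-27*I + 10*(-65 + 40)*16)) + 14101 = (18931 + (-27*I + 10*(-25)*16)) + 14101 = (18931 + (-27*I - 4000)) + 14101 = (18931 + (-4000 - 27*I)) + 14101 = (14931 - 27*I) + 14101 = 29032 - 27*I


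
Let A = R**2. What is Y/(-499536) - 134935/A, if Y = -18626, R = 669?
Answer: -3281589943/12420712872 ≈ -0.26420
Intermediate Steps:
A = 447561 (A = 669**2 = 447561)
Y/(-499536) - 134935/A = -18626/(-499536) - 134935/447561 = -18626*(-1/499536) - 134935*1/447561 = 9313/249768 - 134935/447561 = -3281589943/12420712872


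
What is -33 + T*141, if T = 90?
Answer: 12657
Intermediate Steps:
-33 + T*141 = -33 + 90*141 = -33 + 12690 = 12657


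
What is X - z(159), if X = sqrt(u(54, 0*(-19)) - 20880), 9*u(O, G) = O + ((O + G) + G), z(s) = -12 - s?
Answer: 171 + 2*I*sqrt(5217) ≈ 171.0 + 144.46*I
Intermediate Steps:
u(O, G) = 2*G/9 + 2*O/9 (u(O, G) = (O + ((O + G) + G))/9 = (O + ((G + O) + G))/9 = (O + (O + 2*G))/9 = (2*G + 2*O)/9 = 2*G/9 + 2*O/9)
X = 2*I*sqrt(5217) (X = sqrt((2*(0*(-19))/9 + (2/9)*54) - 20880) = sqrt(((2/9)*0 + 12) - 20880) = sqrt((0 + 12) - 20880) = sqrt(12 - 20880) = sqrt(-20868) = 2*I*sqrt(5217) ≈ 144.46*I)
X - z(159) = 2*I*sqrt(5217) - (-12 - 1*159) = 2*I*sqrt(5217) - (-12 - 159) = 2*I*sqrt(5217) - 1*(-171) = 2*I*sqrt(5217) + 171 = 171 + 2*I*sqrt(5217)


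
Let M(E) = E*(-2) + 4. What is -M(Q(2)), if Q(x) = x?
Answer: 0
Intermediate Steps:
M(E) = 4 - 2*E (M(E) = -2*E + 4 = 4 - 2*E)
-M(Q(2)) = -(4 - 2*2) = -(4 - 4) = -1*0 = 0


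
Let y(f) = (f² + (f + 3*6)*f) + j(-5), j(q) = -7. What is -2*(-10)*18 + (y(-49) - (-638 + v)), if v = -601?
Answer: 5512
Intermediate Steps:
y(f) = -7 + f² + f*(18 + f) (y(f) = (f² + (f + 3*6)*f) - 7 = (f² + (f + 18)*f) - 7 = (f² + (18 + f)*f) - 7 = (f² + f*(18 + f)) - 7 = -7 + f² + f*(18 + f))
-2*(-10)*18 + (y(-49) - (-638 + v)) = -2*(-10)*18 + ((-7 + 2*(-49)² + 18*(-49)) - (-638 - 601)) = 20*18 + ((-7 + 2*2401 - 882) - 1*(-1239)) = 360 + ((-7 + 4802 - 882) + 1239) = 360 + (3913 + 1239) = 360 + 5152 = 5512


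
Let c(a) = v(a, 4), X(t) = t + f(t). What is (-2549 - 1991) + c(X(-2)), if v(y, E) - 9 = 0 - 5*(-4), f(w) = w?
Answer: -4511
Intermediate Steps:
X(t) = 2*t (X(t) = t + t = 2*t)
v(y, E) = 29 (v(y, E) = 9 + (0 - 5*(-4)) = 9 + (0 + 20) = 9 + 20 = 29)
c(a) = 29
(-2549 - 1991) + c(X(-2)) = (-2549 - 1991) + 29 = -4540 + 29 = -4511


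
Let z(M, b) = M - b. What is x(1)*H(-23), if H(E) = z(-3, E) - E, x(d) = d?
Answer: 43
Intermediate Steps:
H(E) = -3 - 2*E (H(E) = (-3 - E) - E = -3 - 2*E)
x(1)*H(-23) = 1*(-3 - 2*(-23)) = 1*(-3 + 46) = 1*43 = 43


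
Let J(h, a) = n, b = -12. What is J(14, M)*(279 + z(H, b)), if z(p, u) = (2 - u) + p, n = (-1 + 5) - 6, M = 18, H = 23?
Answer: -632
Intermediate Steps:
n = -2 (n = 4 - 6 = -2)
J(h, a) = -2
z(p, u) = 2 + p - u
J(14, M)*(279 + z(H, b)) = -2*(279 + (2 + 23 - 1*(-12))) = -2*(279 + (2 + 23 + 12)) = -2*(279 + 37) = -2*316 = -632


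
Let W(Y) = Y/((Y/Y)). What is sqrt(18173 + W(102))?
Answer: 5*sqrt(731) ≈ 135.19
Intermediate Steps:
W(Y) = Y (W(Y) = Y/1 = Y*1 = Y)
sqrt(18173 + W(102)) = sqrt(18173 + 102) = sqrt(18275) = 5*sqrt(731)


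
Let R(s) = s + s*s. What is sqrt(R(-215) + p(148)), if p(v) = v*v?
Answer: 21*sqrt(154) ≈ 260.60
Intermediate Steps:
R(s) = s + s**2
p(v) = v**2
sqrt(R(-215) + p(148)) = sqrt(-215*(1 - 215) + 148**2) = sqrt(-215*(-214) + 21904) = sqrt(46010 + 21904) = sqrt(67914) = 21*sqrt(154)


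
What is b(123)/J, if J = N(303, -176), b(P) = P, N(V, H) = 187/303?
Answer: 37269/187 ≈ 199.30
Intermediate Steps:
N(V, H) = 187/303 (N(V, H) = 187*(1/303) = 187/303)
J = 187/303 ≈ 0.61716
b(123)/J = 123/(187/303) = 123*(303/187) = 37269/187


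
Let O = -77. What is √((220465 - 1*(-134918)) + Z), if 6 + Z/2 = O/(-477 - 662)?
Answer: √461030436497/1139 ≈ 596.13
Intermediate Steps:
Z = -13514/1139 (Z = -12 + 2*(-77/(-477 - 662)) = -12 + 2*(-77/(-1139)) = -12 + 2*(-77*(-1/1139)) = -12 + 2*(77/1139) = -12 + 154/1139 = -13514/1139 ≈ -11.865)
√((220465 - 1*(-134918)) + Z) = √((220465 - 1*(-134918)) - 13514/1139) = √((220465 + 134918) - 13514/1139) = √(355383 - 13514/1139) = √(404767723/1139) = √461030436497/1139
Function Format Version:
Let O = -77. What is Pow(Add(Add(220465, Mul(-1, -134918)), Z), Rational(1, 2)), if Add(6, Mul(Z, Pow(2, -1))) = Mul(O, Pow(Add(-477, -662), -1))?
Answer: Mul(Rational(1, 1139), Pow(461030436497, Rational(1, 2))) ≈ 596.13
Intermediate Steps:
Z = Rational(-13514, 1139) (Z = Add(-12, Mul(2, Mul(-77, Pow(Add(-477, -662), -1)))) = Add(-12, Mul(2, Mul(-77, Pow(-1139, -1)))) = Add(-12, Mul(2, Mul(-77, Rational(-1, 1139)))) = Add(-12, Mul(2, Rational(77, 1139))) = Add(-12, Rational(154, 1139)) = Rational(-13514, 1139) ≈ -11.865)
Pow(Add(Add(220465, Mul(-1, -134918)), Z), Rational(1, 2)) = Pow(Add(Add(220465, Mul(-1, -134918)), Rational(-13514, 1139)), Rational(1, 2)) = Pow(Add(Add(220465, 134918), Rational(-13514, 1139)), Rational(1, 2)) = Pow(Add(355383, Rational(-13514, 1139)), Rational(1, 2)) = Pow(Rational(404767723, 1139), Rational(1, 2)) = Mul(Rational(1, 1139), Pow(461030436497, Rational(1, 2)))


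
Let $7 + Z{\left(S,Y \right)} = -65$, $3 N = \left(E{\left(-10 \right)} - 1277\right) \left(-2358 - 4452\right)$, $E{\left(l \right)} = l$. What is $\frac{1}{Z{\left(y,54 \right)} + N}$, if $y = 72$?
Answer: $\frac{1}{2921418} \approx 3.423 \cdot 10^{-7}$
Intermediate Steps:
$N = 2921490$ ($N = \frac{\left(-10 - 1277\right) \left(-2358 - 4452\right)}{3} = \frac{\left(-1287\right) \left(-6810\right)}{3} = \frac{1}{3} \cdot 8764470 = 2921490$)
$Z{\left(S,Y \right)} = -72$ ($Z{\left(S,Y \right)} = -7 - 65 = -72$)
$\frac{1}{Z{\left(y,54 \right)} + N} = \frac{1}{-72 + 2921490} = \frac{1}{2921418}$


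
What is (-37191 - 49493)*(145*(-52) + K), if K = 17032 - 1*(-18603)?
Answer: -2435386980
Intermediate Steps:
K = 35635 (K = 17032 + 18603 = 35635)
(-37191 - 49493)*(145*(-52) + K) = (-37191 - 49493)*(145*(-52) + 35635) = -86684*(-7540 + 35635) = -86684*28095 = -2435386980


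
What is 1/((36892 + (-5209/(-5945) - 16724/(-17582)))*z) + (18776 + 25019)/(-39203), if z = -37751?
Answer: -3187842394500234184190/2853590257136014334897 ≈ -1.1171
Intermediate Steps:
1/((36892 + (-5209/(-5945) - 16724/(-17582)))*z) + (18776 + 25019)/(-39203) = 1/((36892 + (-5209/(-5945) - 16724/(-17582)))*(-37751)) + (18776 + 25019)/(-39203) = -1/37751/(36892 + (-5209*(-1/5945) - 16724*(-1/17582))) + 43795*(-1/39203) = -1/37751/(36892 + (5209/5945 + 8362/8791)) - 43795/39203 = -1/37751/(36892 + 95504409/52262495) - 43795/39203 = -1/37751/(1928163469949/52262495) - 43795/39203 = (52262495/1928163469949)*(-1/37751) - 43795/39203 = -52262495/72790099154044699 - 43795/39203 = -3187842394500234184190/2853590257136014334897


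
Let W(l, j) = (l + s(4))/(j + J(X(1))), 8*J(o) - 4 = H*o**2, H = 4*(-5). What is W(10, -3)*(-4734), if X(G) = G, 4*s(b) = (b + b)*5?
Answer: 18936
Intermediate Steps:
s(b) = 5*b/2 (s(b) = ((b + b)*5)/4 = ((2*b)*5)/4 = (10*b)/4 = 5*b/2)
H = -20
J(o) = 1/2 - 5*o**2/2 (J(o) = 1/2 + (-20*o**2)/8 = 1/2 - 5*o**2/2)
W(l, j) = (10 + l)/(-2 + j) (W(l, j) = (l + (5/2)*4)/(j + (1/2 - 5/2*1**2)) = (l + 10)/(j + (1/2 - 5/2*1)) = (10 + l)/(j + (1/2 - 5/2)) = (10 + l)/(j - 2) = (10 + l)/(-2 + j))
W(10, -3)*(-4734) = ((10 + 10)/(-2 - 3))*(-4734) = (20/(-5))*(-4734) = -1/5*20*(-4734) = -4*(-4734) = 18936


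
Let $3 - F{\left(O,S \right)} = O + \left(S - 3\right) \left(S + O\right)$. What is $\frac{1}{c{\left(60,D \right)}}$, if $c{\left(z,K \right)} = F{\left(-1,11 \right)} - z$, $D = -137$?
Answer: $- \frac{1}{136} \approx -0.0073529$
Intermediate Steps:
$F{\left(O,S \right)} = 3 - O - \left(-3 + S\right) \left(O + S\right)$ ($F{\left(O,S \right)} = 3 - \left(O + \left(S - 3\right) \left(S + O\right)\right) = 3 - \left(O + \left(-3 + S\right) \left(O + S\right)\right) = 3 - O - \left(-3 + S\right) \left(O + S\right)$)
$c{\left(z,K \right)} = -76 - z$ ($c{\left(z,K \right)} = \left(3 - 11^{2} + 2 \left(-1\right) + 3 \cdot 11 - \left(-1\right) 11\right) - z = \left(3 - 121 - 2 + 33 + 11\right) - z = -76 - z$)
$\frac{1}{c{\left(60,D \right)}} = \frac{1}{-76 - 60} = \frac{1}{-136} = - \frac{1}{136}$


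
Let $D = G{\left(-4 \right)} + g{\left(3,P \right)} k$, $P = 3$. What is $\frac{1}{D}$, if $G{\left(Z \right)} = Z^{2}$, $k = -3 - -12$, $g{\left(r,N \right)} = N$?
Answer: $\frac{1}{43} \approx 0.023256$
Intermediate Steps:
$k = 9$ ($k = -3 + 12 = 9$)
$D = 43$ ($D = \left(-4\right)^{2} + 3 \cdot 9 = 16 + 27 = 43$)
$\frac{1}{D} = \frac{1}{43}$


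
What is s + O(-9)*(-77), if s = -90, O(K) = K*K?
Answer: -6327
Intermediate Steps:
O(K) = K²
s + O(-9)*(-77) = -90 + (-9)²*(-77) = -90 + 81*(-77) = -90 - 6237 = -6327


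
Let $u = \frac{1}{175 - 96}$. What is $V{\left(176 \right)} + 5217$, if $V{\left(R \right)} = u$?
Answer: $\frac{412144}{79} \approx 5217.0$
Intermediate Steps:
$u = \frac{1}{79} \approx 0.012658$
$V{\left(R \right)} = \frac{1}{79}$
$V{\left(176 \right)} + 5217 = \frac{1}{79} + 5217 = \frac{412144}{79}$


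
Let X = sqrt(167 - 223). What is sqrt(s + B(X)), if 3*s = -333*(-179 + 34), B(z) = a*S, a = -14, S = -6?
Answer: sqrt(16179) ≈ 127.20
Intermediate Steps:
X = 2*I*sqrt(14) (X = sqrt(-56) = 2*I*sqrt(14) ≈ 7.4833*I)
B(z) = 84 (B(z) = -14*(-6) = 84)
s = 16095 (s = (-333*(-179 + 34))/3 = (-333*(-145))/3 = (1/3)*48285 = 16095)
sqrt(s + B(X)) = sqrt(16095 + 84) = sqrt(16179)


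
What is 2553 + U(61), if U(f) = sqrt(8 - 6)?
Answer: 2553 + sqrt(2) ≈ 2554.4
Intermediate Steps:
U(f) = sqrt(2)
2553 + U(61) = 2553 + sqrt(2)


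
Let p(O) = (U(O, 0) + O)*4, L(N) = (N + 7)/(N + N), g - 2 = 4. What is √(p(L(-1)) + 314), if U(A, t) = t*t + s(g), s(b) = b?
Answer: √326 ≈ 18.055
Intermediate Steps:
g = 6 (g = 2 + 4 = 6)
U(A, t) = 6 + t² (U(A, t) = t*t + 6 = t² + 6 = 6 + t²)
L(N) = (7 + N)/(2*N) (L(N) = (7 + N)/((2*N)) = (7 + N)*(1/(2*N)) = (7 + N)/(2*N))
p(O) = 24 + 4*O (p(O) = ((6 + 0²) + O)*4 = ((6 + 0) + O)*4 = (6 + O)*4 = 24 + 4*O)
√(p(L(-1)) + 314) = √((24 + 4*((½)*(7 - 1)/(-1))) + 314) = √((24 + 4*((½)*(-1)*6)) + 314) = √((24 + 4*(-3)) + 314) = √((24 - 12) + 314) = √(12 + 314) = √326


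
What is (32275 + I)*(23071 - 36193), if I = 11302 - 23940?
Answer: -257676714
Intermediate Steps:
I = -12638
(32275 + I)*(23071 - 36193) = (32275 - 12638)*(23071 - 36193) = 19637*(-13122) = -257676714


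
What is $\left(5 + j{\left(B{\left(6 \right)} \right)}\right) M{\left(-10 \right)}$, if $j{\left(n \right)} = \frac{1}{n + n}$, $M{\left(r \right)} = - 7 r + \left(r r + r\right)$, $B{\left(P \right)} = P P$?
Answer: $\frac{7220}{9} \approx 802.22$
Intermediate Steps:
$B{\left(P \right)} = P^{2}$
$M{\left(r \right)} = r^{2} - 6 r$ ($M{\left(r \right)} = - 7 r + \left(r^{2} + r\right) = - 7 r + \left(r + r^{2}\right) = r^{2} - 6 r$)
$j{\left(n \right)} = \frac{1}{2 n}$
$\left(5 + j{\left(B{\left(6 \right)} \right)}\right) M{\left(-10 \right)} = \left(5 + \frac{1}{2 \cdot 6^{2}}\right) \left(- 10 \left(-6 - 10\right)\right) = \left(5 + \frac{1}{2 \cdot 36}\right) \left(\left(-10\right) \left(-16\right)\right) = \left(5 + \frac{1}{2} \cdot \frac{1}{36}\right) 160 = \left(5 + \frac{1}{72}\right) 160 = \frac{361}{72} \cdot 160 = \frac{7220}{9}$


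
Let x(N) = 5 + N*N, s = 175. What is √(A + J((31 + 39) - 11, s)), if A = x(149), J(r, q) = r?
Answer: √22265 ≈ 149.21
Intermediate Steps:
x(N) = 5 + N²
A = 22206 (A = 5 + 149² = 5 + 22201 = 22206)
√(A + J((31 + 39) - 11, s)) = √(22206 + ((31 + 39) - 11)) = √(22206 + (70 - 11)) = √(22206 + 59) = √22265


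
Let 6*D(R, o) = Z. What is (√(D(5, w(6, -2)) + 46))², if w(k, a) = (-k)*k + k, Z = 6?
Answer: 47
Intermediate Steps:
w(k, a) = k - k² (w(k, a) = -k² + k = k - k²)
D(R, o) = 1 (D(R, o) = (⅙)*6 = 1)
(√(D(5, w(6, -2)) + 46))² = (√(1 + 46))² = (√47)² = 47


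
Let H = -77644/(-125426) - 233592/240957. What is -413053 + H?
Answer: -297224071137215/719577921 ≈ -4.1305e+5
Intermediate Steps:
H = -252134402/719577921 (H = -77644*(-1/125426) - 233592*1/240957 = 5546/8959 - 77864/80319 = -252134402/719577921 ≈ -0.35039)
-413053 + H = -413053 - 252134402/719577921 = -297224071137215/719577921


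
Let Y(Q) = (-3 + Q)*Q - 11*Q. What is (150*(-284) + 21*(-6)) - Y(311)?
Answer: -135093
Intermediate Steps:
Y(Q) = -11*Q + Q*(-3 + Q) (Y(Q) = Q*(-3 + Q) - 11*Q = -11*Q + Q*(-3 + Q))
(150*(-284) + 21*(-6)) - Y(311) = (150*(-284) + 21*(-6)) - 311*(-14 + 311) = (-42600 - 126) - 311*297 = -42726 - 1*92367 = -42726 - 92367 = -135093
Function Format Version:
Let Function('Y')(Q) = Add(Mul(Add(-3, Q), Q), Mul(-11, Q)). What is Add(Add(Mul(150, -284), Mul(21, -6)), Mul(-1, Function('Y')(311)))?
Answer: -135093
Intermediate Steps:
Function('Y')(Q) = Add(Mul(-11, Q), Mul(Q, Add(-3, Q))) (Function('Y')(Q) = Add(Mul(Q, Add(-3, Q)), Mul(-11, Q)) = Add(Mul(-11, Q), Mul(Q, Add(-3, Q))))
Add(Add(Mul(150, -284), Mul(21, -6)), Mul(-1, Function('Y')(311))) = Add(Add(Mul(150, -284), Mul(21, -6)), Mul(-1, Mul(311, Add(-14, 311)))) = Add(Add(-42600, -126), Mul(-1, Mul(311, 297))) = Add(-42726, Mul(-1, 92367)) = Add(-42726, -92367) = -135093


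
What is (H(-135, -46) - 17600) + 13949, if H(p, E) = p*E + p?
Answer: 2424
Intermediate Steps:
H(p, E) = p + E*p (H(p, E) = E*p + p = p + E*p)
(H(-135, -46) - 17600) + 13949 = (-135*(1 - 46) - 17600) + 13949 = (-135*(-45) - 17600) + 13949 = (6075 - 17600) + 13949 = -11525 + 13949 = 2424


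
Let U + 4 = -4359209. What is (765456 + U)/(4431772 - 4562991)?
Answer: 3593757/131219 ≈ 27.387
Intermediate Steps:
U = -4359213 (U = -4 - 4359209 = -4359213)
(765456 + U)/(4431772 - 4562991) = (765456 - 4359213)/(4431772 - 4562991) = -3593757/(-131219) = -3593757*(-1/131219) = 3593757/131219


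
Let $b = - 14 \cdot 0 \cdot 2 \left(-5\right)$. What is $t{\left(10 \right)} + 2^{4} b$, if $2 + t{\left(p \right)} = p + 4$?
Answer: $12$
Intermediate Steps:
$t{\left(p \right)} = 2 + p$ ($t{\left(p \right)} = -2 + \left(p + 4\right) = -2 + \left(4 + p\right) = 2 + p$)
$b = 0$ ($b = - 14 \cdot 0 \left(-5\right) = \left(-14\right) 0 = 0$)
$t{\left(10 \right)} + 2^{4} b = \left(2 + 10\right) + 2^{4} \cdot 0 = 12 + 16 \cdot 0 = 12 + 0 = 12$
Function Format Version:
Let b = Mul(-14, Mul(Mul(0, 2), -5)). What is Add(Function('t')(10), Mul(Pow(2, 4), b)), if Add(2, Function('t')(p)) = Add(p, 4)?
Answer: 12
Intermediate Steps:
Function('t')(p) = Add(2, p) (Function('t')(p) = Add(-2, Add(p, 4)) = Add(-2, Add(4, p)) = Add(2, p))
b = 0 (b = Mul(-14, Mul(0, -5)) = Mul(-14, 0) = 0)
Add(Function('t')(10), Mul(Pow(2, 4), b)) = Add(Add(2, 10), Mul(Pow(2, 4), 0)) = Add(12, Mul(16, 0)) = Add(12, 0) = 12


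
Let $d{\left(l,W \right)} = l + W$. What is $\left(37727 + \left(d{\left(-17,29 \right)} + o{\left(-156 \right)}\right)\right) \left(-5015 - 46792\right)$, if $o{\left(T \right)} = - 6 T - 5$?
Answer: $-2003376690$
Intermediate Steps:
$o{\left(T \right)} = -5 - 6 T$
$d{\left(l,W \right)} = W + l$
$\left(37727 + \left(d{\left(-17,29 \right)} + o{\left(-156 \right)}\right)\right) \left(-5015 - 46792\right) = \left(37727 + \left(\left(29 - 17\right) - -931\right)\right) \left(-5015 - 46792\right) = \left(37727 + \left(12 + \left(-5 + 936\right)\right)\right) \left(-51807\right) = \left(37727 + \left(12 + 931\right)\right) \left(-51807\right) = \left(37727 + 943\right) \left(-51807\right) = 38670 \left(-51807\right) = -2003376690$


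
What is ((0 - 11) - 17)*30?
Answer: -840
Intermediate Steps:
((0 - 11) - 17)*30 = (-11 - 17)*30 = -28*30 = -840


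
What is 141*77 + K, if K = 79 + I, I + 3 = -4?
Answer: 10929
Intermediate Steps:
I = -7 (I = -3 - 4 = -7)
K = 72 (K = 79 - 7 = 72)
141*77 + K = 141*77 + 72 = 10857 + 72 = 10929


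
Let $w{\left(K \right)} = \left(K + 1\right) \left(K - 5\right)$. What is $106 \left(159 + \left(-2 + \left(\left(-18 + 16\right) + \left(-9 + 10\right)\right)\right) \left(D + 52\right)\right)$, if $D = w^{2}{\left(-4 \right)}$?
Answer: $-231504$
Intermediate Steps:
$w{\left(K \right)} = \left(1 + K\right) \left(-5 + K\right)$
$D = 729$ ($D = \left(-5 + \left(-4\right)^{2} - -16\right)^{2} = \left(-5 + 16 + 16\right)^{2} = 27^{2} = 729$)
$106 \left(159 + \left(-2 + \left(\left(-18 + 16\right) + \left(-9 + 10\right)\right)\right) \left(D + 52\right)\right) = 106 \left(159 + \left(-2 + \left(\left(-18 + 16\right) + \left(-9 + 10\right)\right)\right) \left(729 + 52\right)\right) = 106 \left(159 + \left(-2 + \left(-2 + 1\right)\right) 781\right) = 106 \left(159 + \left(-2 - 1\right) 781\right) = 106 \left(159 - 2343\right) = 106 \left(-2184\right) = -231504$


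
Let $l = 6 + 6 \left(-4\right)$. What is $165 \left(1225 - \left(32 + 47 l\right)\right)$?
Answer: $336435$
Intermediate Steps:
$l = -18$ ($l = 6 - 24 = -18$)
$165 \left(1225 - \left(32 + 47 l\right)\right) = 165 \left(1225 - \left(32 + 47 \left(-18\right)\right)\right) = 165 \left(1225 - \left(32 - 846\right)\right) = 165 \left(1225 - -814\right) = 165 \left(1225 + 814\right) = 165 \cdot 2039 = 336435$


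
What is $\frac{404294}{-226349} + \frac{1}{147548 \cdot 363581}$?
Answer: $- \frac{21688614173445723}{12142639093324412} \approx -1.7862$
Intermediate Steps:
$\frac{404294}{-226349} + \frac{1}{147548 \cdot 363581} = 404294 \left(- \frac{1}{226349}\right) + \frac{1}{147548} \cdot \frac{1}{363581} = - \frac{404294}{226349} + \frac{1}{53645649388} = - \frac{21688614173445723}{12142639093324412}$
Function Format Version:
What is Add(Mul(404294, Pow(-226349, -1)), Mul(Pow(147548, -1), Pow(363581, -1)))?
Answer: Rational(-21688614173445723, 12142639093324412) ≈ -1.7862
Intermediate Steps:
Add(Mul(404294, Pow(-226349, -1)), Mul(Pow(147548, -1), Pow(363581, -1))) = Add(Mul(404294, Rational(-1, 226349)), Mul(Rational(1, 147548), Rational(1, 363581))) = Add(Rational(-404294, 226349), Rational(1, 53645649388)) = Rational(-21688614173445723, 12142639093324412)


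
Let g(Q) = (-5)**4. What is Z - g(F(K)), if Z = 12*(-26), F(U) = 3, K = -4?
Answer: -937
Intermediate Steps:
g(Q) = 625
Z = -312
Z - g(F(K)) = -312 - 1*625 = -312 - 625 = -937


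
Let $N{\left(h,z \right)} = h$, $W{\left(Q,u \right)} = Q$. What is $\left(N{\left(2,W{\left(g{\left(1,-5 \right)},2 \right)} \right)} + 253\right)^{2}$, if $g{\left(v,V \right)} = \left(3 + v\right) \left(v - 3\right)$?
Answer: $65025$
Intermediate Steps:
$g{\left(v,V \right)} = \left(-3 + v\right) \left(3 + v\right)$ ($g{\left(v,V \right)} = \left(3 + v\right) \left(-3 + v\right) = \left(-3 + v\right) \left(3 + v\right)$)
$\left(N{\left(2,W{\left(g{\left(1,-5 \right)},2 \right)} \right)} + 253\right)^{2} = \left(2 + 253\right)^{2} = 255^{2} = 65025$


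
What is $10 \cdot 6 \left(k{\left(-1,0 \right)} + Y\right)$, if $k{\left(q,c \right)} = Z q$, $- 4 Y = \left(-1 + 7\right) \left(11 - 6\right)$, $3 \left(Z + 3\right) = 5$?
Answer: $-370$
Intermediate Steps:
$Z = - \frac{4}{3}$ ($Z = -3 + \frac{1}{3} \cdot 5 = -3 + \frac{5}{3} = - \frac{4}{3} \approx -1.3333$)
$Y = - \frac{15}{2}$ ($Y = - \frac{\left(-1 + 7\right) \left(11 - 6\right)}{4} = - \frac{6 \cdot 5}{4} = \left(- \frac{1}{4}\right) 30 = - \frac{15}{2} \approx -7.5$)
$k{\left(q,c \right)} = - \frac{4 q}{3}$
$10 \cdot 6 \left(k{\left(-1,0 \right)} + Y\right) = 10 \cdot 6 \left(\left(- \frac{4}{3}\right) \left(-1\right) - \frac{15}{2}\right) = 10 \cdot 6 \left(\frac{4}{3} - \frac{15}{2}\right) = 10 \cdot 6 \left(- \frac{37}{6}\right) = 10 \left(-37\right) = -370$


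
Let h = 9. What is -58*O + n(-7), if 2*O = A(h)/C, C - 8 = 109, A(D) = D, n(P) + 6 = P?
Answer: -198/13 ≈ -15.231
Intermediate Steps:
n(P) = -6 + P
C = 117 (C = 8 + 109 = 117)
O = 1/26 (O = (9/117)/2 = (9*(1/117))/2 = (½)*(1/13) = 1/26 ≈ 0.038462)
-58*O + n(-7) = -58*1/26 + (-6 - 7) = -29/13 - 13 = -198/13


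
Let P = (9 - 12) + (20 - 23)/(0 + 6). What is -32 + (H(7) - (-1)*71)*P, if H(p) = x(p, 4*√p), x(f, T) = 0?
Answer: -561/2 ≈ -280.50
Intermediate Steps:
H(p) = 0
P = -7/2 (P = -3 - 3/6 = -3 - 3*⅙ = -3 - ½ = -7/2 ≈ -3.5000)
-32 + (H(7) - (-1)*71)*P = -32 + (0 - (-1)*71)*(-7/2) = -32 + (0 - 1*(-71))*(-7/2) = -32 + (0 + 71)*(-7/2) = -32 + 71*(-7/2) = -32 - 497/2 = -561/2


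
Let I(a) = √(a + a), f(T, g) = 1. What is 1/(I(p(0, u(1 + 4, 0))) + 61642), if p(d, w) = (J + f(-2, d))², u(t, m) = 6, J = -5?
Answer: 30821/1899868066 - √2/949934033 ≈ 1.6221e-5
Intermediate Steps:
p(d, w) = 16 (p(d, w) = (-5 + 1)² = (-4)² = 16)
I(a) = √2*√a (I(a) = √(2*a) = √2*√a)
1/(I(p(0, u(1 + 4, 0))) + 61642) = 1/(√2*√16 + 61642) = 1/(√2*4 + 61642) = 1/(4*√2 + 61642) = 1/(61642 + 4*√2)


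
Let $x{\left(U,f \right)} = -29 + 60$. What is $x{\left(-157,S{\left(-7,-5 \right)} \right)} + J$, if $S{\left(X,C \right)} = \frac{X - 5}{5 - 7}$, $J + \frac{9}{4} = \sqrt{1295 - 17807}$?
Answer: $\frac{115}{4} + 8 i \sqrt{258} \approx 28.75 + 128.5 i$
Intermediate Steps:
$J = - \frac{9}{4} + 8 i \sqrt{258}$ ($J = - \frac{9}{4} + \sqrt{1295 - 17807} = - \frac{9}{4} + \sqrt{-16512} = - \frac{9}{4} + 8 i \sqrt{258} \approx -2.25 + 128.5 i$)
$S{\left(X,C \right)} = \frac{5}{2} - \frac{X}{2}$ ($S{\left(X,C \right)} = \frac{-5 + X}{-2} = \left(-5 + X\right) \left(- \frac{1}{2}\right) = \frac{5}{2} - \frac{X}{2}$)
$x{\left(U,f \right)} = 31$
$x{\left(-157,S{\left(-7,-5 \right)} \right)} + J = 31 - \left(\frac{9}{4} - 8 i \sqrt{258}\right) = \frac{115}{4} + 8 i \sqrt{258}$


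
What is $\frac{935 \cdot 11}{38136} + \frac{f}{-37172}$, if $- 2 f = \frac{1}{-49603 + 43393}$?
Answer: $\frac{197847503761}{733603545360} \approx 0.26969$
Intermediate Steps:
$f = \frac{1}{12420}$ ($f = - \frac{1}{2 \left(-49603 + 43393\right)} = - \frac{1}{2 \left(-6210\right)} = \left(- \frac{1}{2}\right) \left(- \frac{1}{6210}\right) = \frac{1}{12420} \approx 8.0515 \cdot 10^{-5}$)
$\frac{935 \cdot 11}{38136} + \frac{f}{-37172} = \frac{935 \cdot 11}{38136} + \frac{1}{12420 \left(-37172\right)} = 10285 \cdot \frac{1}{38136} + \frac{1}{12420} \left(- \frac{1}{37172}\right) = \frac{10285}{38136} - \frac{1}{461676240} = \frac{197847503761}{733603545360}$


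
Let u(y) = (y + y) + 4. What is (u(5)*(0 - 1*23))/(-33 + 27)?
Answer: 161/3 ≈ 53.667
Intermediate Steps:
u(y) = 4 + 2*y (u(y) = 2*y + 4 = 4 + 2*y)
(u(5)*(0 - 1*23))/(-33 + 27) = ((4 + 2*5)*(0 - 1*23))/(-33 + 27) = ((4 + 10)*(0 - 23))/(-6) = (14*(-23))*(-⅙) = -322*(-⅙) = 161/3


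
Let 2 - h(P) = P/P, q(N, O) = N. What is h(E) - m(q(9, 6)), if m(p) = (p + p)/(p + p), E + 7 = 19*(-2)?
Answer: 0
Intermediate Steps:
E = -45 (E = -7 + 19*(-2) = -7 - 38 = -45)
h(P) = 1 (h(P) = 2 - P/P = 2 - 1*1 = 2 - 1 = 1)
m(p) = 1 (m(p) = (2*p)/((2*p)) = (2*p)*(1/(2*p)) = 1)
h(E) - m(q(9, 6)) = 1 - 1*1 = 1 - 1 = 0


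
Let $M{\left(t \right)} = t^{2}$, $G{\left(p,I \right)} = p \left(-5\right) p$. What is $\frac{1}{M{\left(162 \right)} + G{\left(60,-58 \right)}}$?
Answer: $\frac{1}{8244} \approx 0.0001213$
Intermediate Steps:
$G{\left(p,I \right)} = - 5 p^{2}$ ($G{\left(p,I \right)} = - 5 p p = - 5 p^{2}$)
$\frac{1}{M{\left(162 \right)} + G{\left(60,-58 \right)}} = \frac{1}{162^{2} - 5 \cdot 60^{2}} = \frac{1}{26244 - 18000} = \frac{1}{8244}$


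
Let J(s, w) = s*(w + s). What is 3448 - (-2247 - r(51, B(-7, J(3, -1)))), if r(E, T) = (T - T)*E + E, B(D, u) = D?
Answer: 5746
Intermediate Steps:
J(s, w) = s*(s + w)
r(E, T) = E (r(E, T) = 0*E + E = 0 + E = E)
3448 - (-2247 - r(51, B(-7, J(3, -1)))) = 3448 - (-2247 - 1*51) = 3448 - (-2247 - 51) = 3448 - 1*(-2298) = 3448 + 2298 = 5746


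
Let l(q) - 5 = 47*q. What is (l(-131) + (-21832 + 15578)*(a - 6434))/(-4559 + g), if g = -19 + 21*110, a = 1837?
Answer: -4790581/378 ≈ -12674.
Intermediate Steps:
l(q) = 5 + 47*q
g = 2291 (g = -19 + 2310 = 2291)
(l(-131) + (-21832 + 15578)*(a - 6434))/(-4559 + g) = ((5 + 47*(-131)) + (-21832 + 15578)*(1837 - 6434))/(-4559 + 2291) = ((5 - 6157) - 6254*(-4597))/(-2268) = (-6152 + 28749638)*(-1/2268) = 28743486*(-1/2268) = -4790581/378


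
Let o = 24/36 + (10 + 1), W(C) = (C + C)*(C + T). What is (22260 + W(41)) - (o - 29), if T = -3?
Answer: 76180/3 ≈ 25393.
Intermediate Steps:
W(C) = 2*C*(-3 + C) (W(C) = (C + C)*(C - 3) = (2*C)*(-3 + C) = 2*C*(-3 + C))
o = 35/3 (o = 24*(1/36) + 11 = ⅔ + 11 = 35/3 ≈ 11.667)
(22260 + W(41)) - (o - 29) = (22260 + 2*41*(-3 + 41)) - (35/3 - 29) = (22260 + 2*41*38) - 1*(-52/3) = (22260 + 3116) + 52/3 = 25376 + 52/3 = 76180/3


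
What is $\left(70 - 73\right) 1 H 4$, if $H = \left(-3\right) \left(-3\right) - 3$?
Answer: $-72$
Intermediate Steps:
$H = 6$ ($H = 9 - 3 = 6$)
$\left(70 - 73\right) 1 H 4 = \left(70 - 73\right) 1 \cdot 6 \cdot 4 = - 3 \cdot 6 \cdot 4 = \left(-3\right) 24 = -72$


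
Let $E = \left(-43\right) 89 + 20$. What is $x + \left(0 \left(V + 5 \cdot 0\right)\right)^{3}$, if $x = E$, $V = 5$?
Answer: $-3807$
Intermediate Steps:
$E = -3807$ ($E = -3827 + 20 = -3807$)
$x = -3807$
$x + \left(0 \left(V + 5 \cdot 0\right)\right)^{3} = -3807 + \left(0 \left(5 + 5 \cdot 0\right)\right)^{3} = -3807 + \left(0 \left(5 + 0\right)\right)^{3} = -3807 + \left(0 \cdot 5\right)^{3} = -3807 + 0^{3} = -3807 + 0 = -3807$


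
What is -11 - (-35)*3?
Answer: 94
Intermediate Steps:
-11 - (-35)*3 = -11 - 7*(-15) = -11 + 105 = 94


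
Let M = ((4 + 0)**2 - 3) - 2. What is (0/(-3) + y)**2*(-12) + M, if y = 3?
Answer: -97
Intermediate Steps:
M = 11 (M = (4**2 - 3) - 2 = (16 - 3) - 2 = 13 - 2 = 11)
(0/(-3) + y)**2*(-12) + M = (0/(-3) + 3)**2*(-12) + 11 = (0*(-1/3) + 3)**2*(-12) + 11 = (0 + 3)**2*(-12) + 11 = 3**2*(-12) + 11 = 9*(-12) + 11 = -108 + 11 = -97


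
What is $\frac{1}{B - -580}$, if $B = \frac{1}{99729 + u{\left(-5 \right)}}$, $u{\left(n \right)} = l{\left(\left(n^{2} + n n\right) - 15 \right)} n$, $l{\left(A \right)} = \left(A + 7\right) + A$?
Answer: $\frac{99344}{57619521} \approx 0.0017241$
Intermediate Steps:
$l{\left(A \right)} = 7 + 2 A$ ($l{\left(A \right)} = \left(7 + A\right) + A = 7 + 2 A$)
$u{\left(n \right)} = n \left(-23 + 4 n^{2}\right)$ ($u{\left(n \right)} = \left(7 + 2 \left(\left(n^{2} + n n\right) - 15\right)\right) n = \left(7 + 2 \left(\left(n^{2} + n^{2}\right) - 15\right)\right) n = \left(7 + 2 \left(2 n^{2} - 15\right)\right) n = \left(7 + 2 \left(-15 + 2 n^{2}\right)\right) n = \left(7 + \left(-30 + 4 n^{2}\right)\right) n = \left(-23 + 4 n^{2}\right) n = n \left(-23 + 4 n^{2}\right)$)
$B = \frac{1}{99344}$ ($B = \frac{1}{99729 - 5 \left(-23 + 4 \left(-5\right)^{2}\right)} = \frac{1}{99729 - 5 \left(-23 + 4 \cdot 25\right)} = \frac{1}{99729 - 5 \left(-23 + 100\right)} = \frac{1}{99729 - 385} = \frac{1}{99344} \approx 1.0066 \cdot 10^{-5}$)
$\frac{1}{B - -580} = \frac{1}{\frac{1}{99344} - -580} = \frac{1}{\frac{1}{99344} + 580} = \frac{1}{\frac{57619521}{99344}} = \frac{99344}{57619521}$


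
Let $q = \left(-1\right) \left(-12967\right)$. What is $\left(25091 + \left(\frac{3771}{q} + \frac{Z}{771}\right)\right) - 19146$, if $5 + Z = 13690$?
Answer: $\frac{59615837201}{9997557} \approx 5963.0$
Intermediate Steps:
$Z = 13685$ ($Z = -5 + 13690 = 13685$)
$q = 12967$
$\left(25091 + \left(\frac{3771}{q} + \frac{Z}{771}\right)\right) - 19146 = \left(25091 + \left(\frac{3771}{12967} + \frac{13685}{771}\right)\right) - 19146 = \left(25091 + \frac{180360836}{9997557}\right) - 19146 = \frac{251029063523}{9997557} - 19146 = \frac{59615837201}{9997557}$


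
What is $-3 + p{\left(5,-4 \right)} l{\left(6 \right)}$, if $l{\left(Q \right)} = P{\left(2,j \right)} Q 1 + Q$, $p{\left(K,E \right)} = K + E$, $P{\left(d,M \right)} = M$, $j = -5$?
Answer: $-27$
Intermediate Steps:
$p{\left(K,E \right)} = E + K$
$l{\left(Q \right)} = - 4 Q$ ($l{\left(Q \right)} = - 5 Q 1 + Q = - 5 Q + Q = - 4 Q$)
$-3 + p{\left(5,-4 \right)} l{\left(6 \right)} = -3 + \left(-4 + 5\right) \left(\left(-4\right) 6\right) = -3 + 1 \left(-24\right) = -3 - 24 = -27$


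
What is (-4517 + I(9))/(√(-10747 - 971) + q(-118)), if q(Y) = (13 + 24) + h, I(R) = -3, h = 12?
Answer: -31640/2017 + 13560*I*√1302/14119 ≈ -15.687 + 34.655*I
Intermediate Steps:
q(Y) = 49 (q(Y) = (13 + 24) + 12 = 37 + 12 = 49)
(-4517 + I(9))/(√(-10747 - 971) + q(-118)) = (-4517 - 3)/(√(-10747 - 971) + 49) = -4520/(√(-11718) + 49) = -4520/(3*I*√1302 + 49) = -4520/(49 + 3*I*√1302)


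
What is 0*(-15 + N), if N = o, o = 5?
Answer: 0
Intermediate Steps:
N = 5
0*(-15 + N) = 0*(-15 + 5) = 0*(-10) = 0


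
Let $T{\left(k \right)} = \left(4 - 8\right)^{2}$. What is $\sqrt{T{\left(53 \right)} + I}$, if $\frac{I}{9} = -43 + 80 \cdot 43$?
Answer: $13 \sqrt{181} \approx 174.9$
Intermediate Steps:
$T{\left(k \right)} = 16$ ($T{\left(k \right)} = \left(4 - 8\right)^{2} = \left(-4\right)^{2} = 16$)
$I = 30573$ ($I = 9 \left(-43 + 80 \cdot 43\right) = 9 \left(-43 + 3440\right) = 9 \cdot 3397 = 30573$)
$\sqrt{T{\left(53 \right)} + I} = \sqrt{16 + 30573} = \sqrt{30589} = 13 \sqrt{181}$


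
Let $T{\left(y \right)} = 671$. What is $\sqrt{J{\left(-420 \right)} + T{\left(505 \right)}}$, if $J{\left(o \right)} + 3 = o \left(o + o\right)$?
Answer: $2 \sqrt{88367} \approx 594.53$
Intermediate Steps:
$J{\left(o \right)} = -3 + 2 o^{2}$ ($J{\left(o \right)} = -3 + o \left(o + o\right) = -3 + o 2 o = -3 + 2 o^{2}$)
$\sqrt{J{\left(-420 \right)} + T{\left(505 \right)}} = \sqrt{\left(-3 + 2 \left(-420\right)^{2}\right) + 671} = \sqrt{\left(-3 + 2 \cdot 176400\right) + 671} = \sqrt{\left(-3 + 352800\right) + 671} = \sqrt{352797 + 671} = \sqrt{353468} = 2 \sqrt{88367}$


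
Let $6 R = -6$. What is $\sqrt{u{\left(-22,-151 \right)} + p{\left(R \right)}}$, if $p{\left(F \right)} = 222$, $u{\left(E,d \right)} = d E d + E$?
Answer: $i \sqrt{501422} \approx 708.11 i$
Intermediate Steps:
$R = -1$ ($R = \frac{1}{6} \left(-6\right) = -1$)
$u{\left(E,d \right)} = E + E d^{2}$ ($u{\left(E,d \right)} = E d d + E = E d^{2} + E = E + E d^{2}$)
$\sqrt{u{\left(-22,-151 \right)} + p{\left(R \right)}} = \sqrt{- 22 \left(1 + \left(-151\right)^{2}\right) + 222} = \sqrt{- 22 \left(1 + 22801\right) + 222} = \sqrt{\left(-22\right) 22802 + 222} = \sqrt{-501644 + 222} = \sqrt{-501422} = i \sqrt{501422}$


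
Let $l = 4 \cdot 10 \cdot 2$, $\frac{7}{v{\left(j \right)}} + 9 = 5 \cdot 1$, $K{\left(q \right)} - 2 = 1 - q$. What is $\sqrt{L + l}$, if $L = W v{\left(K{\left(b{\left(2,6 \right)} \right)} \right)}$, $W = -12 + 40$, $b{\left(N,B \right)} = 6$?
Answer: $\sqrt{31} \approx 5.5678$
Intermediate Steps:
$K{\left(q \right)} = 3 - q$ ($K{\left(q \right)} = 2 - \left(-1 + q\right) = 3 - q$)
$v{\left(j \right)} = - \frac{7}{4}$ ($v{\left(j \right)} = \frac{7}{-9 + 5 \cdot 1} = \frac{7}{-9 + 5} = \frac{7}{-4} = 7 \left(- \frac{1}{4}\right) = - \frac{7}{4}$)
$W = 28$
$l = 80$ ($l = 40 \cdot 2 = 80$)
$L = -49$ ($L = 28 \left(- \frac{7}{4}\right) = -49$)
$\sqrt{L + l} = \sqrt{-49 + 80} = \sqrt{31}$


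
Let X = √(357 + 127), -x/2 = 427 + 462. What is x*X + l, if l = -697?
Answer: -39813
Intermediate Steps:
x = -1778 (x = -2*(427 + 462) = -2*889 = -1778)
X = 22 (X = √484 = 22)
x*X + l = -1778*22 - 697 = -39116 - 697 = -39813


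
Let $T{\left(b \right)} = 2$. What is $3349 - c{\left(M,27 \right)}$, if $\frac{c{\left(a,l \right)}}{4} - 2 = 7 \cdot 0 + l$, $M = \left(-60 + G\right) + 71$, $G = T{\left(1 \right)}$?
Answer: $3233$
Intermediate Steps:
$G = 2$
$M = 13$ ($M = \left(-60 + 2\right) + 71 = -58 + 71 = 13$)
$c{\left(a,l \right)} = 8 + 4 l$ ($c{\left(a,l \right)} = 8 + 4 \left(7 \cdot 0 + l\right) = 8 + 4 \left(0 + l\right) = 8 + 4 l$)
$3349 - c{\left(M,27 \right)} = 3349 - \left(8 + 4 \cdot 27\right) = 3349 - \left(8 + 108\right) = 3349 - 116 = 3233$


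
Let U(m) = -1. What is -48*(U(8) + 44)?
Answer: -2064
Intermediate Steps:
-48*(U(8) + 44) = -48*(-1 + 44) = -48*43 = -2064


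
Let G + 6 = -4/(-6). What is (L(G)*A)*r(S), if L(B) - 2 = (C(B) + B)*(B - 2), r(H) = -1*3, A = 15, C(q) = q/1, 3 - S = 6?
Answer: -3610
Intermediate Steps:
S = -3 (S = 3 - 1*6 = 3 - 6 = -3)
C(q) = q (C(q) = q*1 = q)
G = -16/3 (G = -6 - 4/(-6) = -6 - 4*(-⅙) = -6 + ⅔ = -16/3 ≈ -5.3333)
r(H) = -3
L(B) = 2 + 2*B*(-2 + B) (L(B) = 2 + (B + B)*(B - 2) = 2 + (2*B)*(-2 + B) = 2 + 2*B*(-2 + B))
(L(G)*A)*r(S) = ((2 - 4*(-16/3) + 2*(-16/3)²)*15)*(-3) = ((2 + 64/3 + 2*(256/9))*15)*(-3) = ((2 + 64/3 + 512/9)*15)*(-3) = ((722/9)*15)*(-3) = (3610/3)*(-3) = -3610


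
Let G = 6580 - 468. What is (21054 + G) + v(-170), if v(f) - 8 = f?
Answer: 27004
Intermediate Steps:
G = 6112
v(f) = 8 + f
(21054 + G) + v(-170) = (21054 + 6112) + (8 - 170) = 27166 - 162 = 27004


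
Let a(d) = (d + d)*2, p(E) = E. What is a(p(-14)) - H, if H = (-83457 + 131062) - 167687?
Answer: 120026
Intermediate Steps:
a(d) = 4*d (a(d) = (2*d)*2 = 4*d)
H = -120082 (H = 47605 - 167687 = -120082)
a(p(-14)) - H = 4*(-14) - 1*(-120082) = -56 + 120082 = 120026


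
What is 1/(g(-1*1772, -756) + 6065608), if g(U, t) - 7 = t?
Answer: 1/6064859 ≈ 1.6488e-7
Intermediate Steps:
g(U, t) = 7 + t
1/(g(-1*1772, -756) + 6065608) = 1/((7 - 756) + 6065608) = 1/(-749 + 6065608) = 1/6064859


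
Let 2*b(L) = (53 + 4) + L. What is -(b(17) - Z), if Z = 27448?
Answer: 27411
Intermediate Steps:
b(L) = 57/2 + L/2 (b(L) = ((53 + 4) + L)/2 = (57 + L)/2 = 57/2 + L/2)
-(b(17) - Z) = -((57/2 + (1/2)*17) - 1*27448) = -((57/2 + 17/2) - 27448) = -(37 - 27448) = -1*(-27411) = 27411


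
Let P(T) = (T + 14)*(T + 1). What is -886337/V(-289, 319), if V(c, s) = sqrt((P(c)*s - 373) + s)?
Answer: -886337*sqrt(2807194)/8421582 ≈ -176.34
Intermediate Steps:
P(T) = (1 + T)*(14 + T) (P(T) = (14 + T)*(1 + T) = (1 + T)*(14 + T))
V(c, s) = sqrt(-373 + s + s*(14 + c**2 + 15*c)) (V(c, s) = sqrt(((14 + c**2 + 15*c)*s - 373) + s) = sqrt((s*(14 + c**2 + 15*c) - 373) + s) = sqrt((-373 + s*(14 + c**2 + 15*c)) + s) = sqrt(-373 + s + s*(14 + c**2 + 15*c)))
-886337/V(-289, 319) = -886337/sqrt(-373 + 319 + 319*(14 + (-289)**2 + 15*(-289))) = -886337/sqrt(-373 + 319 + 319*(14 + 83521 - 4335)) = -886337/sqrt(-373 + 319 + 319*79200) = -886337/sqrt(-373 + 319 + 25264800) = -886337*sqrt(2807194)/8421582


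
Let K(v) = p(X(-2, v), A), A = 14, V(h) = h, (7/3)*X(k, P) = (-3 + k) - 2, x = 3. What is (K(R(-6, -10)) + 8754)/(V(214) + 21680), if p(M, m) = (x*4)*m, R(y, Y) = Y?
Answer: 1487/3649 ≈ 0.40751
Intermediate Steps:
X(k, P) = -15/7 + 3*k/7 (X(k, P) = 3*((-3 + k) - 2)/7 = 3*(-5 + k)/7 = -15/7 + 3*k/7)
p(M, m) = 12*m (p(M, m) = (3*4)*m = 12*m)
K(v) = 168 (K(v) = 12*14 = 168)
(K(R(-6, -10)) + 8754)/(V(214) + 21680) = (168 + 8754)/(214 + 21680) = 8922/21894 = 8922*(1/21894) = 1487/3649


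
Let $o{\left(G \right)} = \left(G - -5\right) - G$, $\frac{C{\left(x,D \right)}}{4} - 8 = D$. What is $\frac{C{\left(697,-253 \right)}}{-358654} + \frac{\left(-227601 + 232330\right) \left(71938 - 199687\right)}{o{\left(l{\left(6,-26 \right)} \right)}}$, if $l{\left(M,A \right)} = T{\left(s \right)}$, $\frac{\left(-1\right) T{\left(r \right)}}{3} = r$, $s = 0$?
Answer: $- \frac{108335927638417}{896635} \approx -1.2082 \cdot 10^{8}$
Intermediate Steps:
$C{\left(x,D \right)} = 32 + 4 D$
$T{\left(r \right)} = - 3 r$
$l{\left(M,A \right)} = 0$ ($l{\left(M,A \right)} = \left(-3\right) 0 = 0$)
$o{\left(G \right)} = 5$ ($o{\left(G \right)} = \left(G + 5\right) - G = \left(5 + G\right) - G = 5$)
$\frac{C{\left(697,-253 \right)}}{-358654} + \frac{\left(-227601 + 232330\right) \left(71938 - 199687\right)}{o{\left(l{\left(6,-26 \right)} \right)}} = \frac{32 + 4 \left(-253\right)}{-358654} + \frac{\left(-227601 + 232330\right) \left(71938 - 199687\right)}{5} = \left(32 - 1012\right) \left(- \frac{1}{358654}\right) + 4729 \left(-127749\right) \frac{1}{5} = \left(-980\right) \left(- \frac{1}{358654}\right) - \frac{604125021}{5} = \frac{490}{179327} - \frac{604125021}{5} = - \frac{108335927638417}{896635}$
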